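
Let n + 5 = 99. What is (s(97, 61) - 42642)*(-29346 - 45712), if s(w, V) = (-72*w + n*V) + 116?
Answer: 3285739008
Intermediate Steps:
n = 94 (n = -5 + 99 = 94)
s(w, V) = 116 - 72*w + 94*V (s(w, V) = (-72*w + 94*V) + 116 = 116 - 72*w + 94*V)
(s(97, 61) - 42642)*(-29346 - 45712) = ((116 - 72*97 + 94*61) - 42642)*(-29346 - 45712) = ((116 - 6984 + 5734) - 42642)*(-75058) = (-1134 - 42642)*(-75058) = -43776*(-75058) = 3285739008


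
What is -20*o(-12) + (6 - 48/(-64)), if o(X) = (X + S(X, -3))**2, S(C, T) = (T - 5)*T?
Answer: -11493/4 ≈ -2873.3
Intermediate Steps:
S(C, T) = T*(-5 + T) (S(C, T) = (-5 + T)*T = T*(-5 + T))
o(X) = (24 + X)**2 (o(X) = (X - 3*(-5 - 3))**2 = (X - 3*(-8))**2 = (X + 24)**2 = (24 + X)**2)
-20*o(-12) + (6 - 48/(-64)) = -20*(24 - 12)**2 + (6 - 48/(-64)) = -20*12**2 + (6 - 48*(-1/64)) = -20*144 + (6 + 3/4) = -2880 + 27/4 = -11493/4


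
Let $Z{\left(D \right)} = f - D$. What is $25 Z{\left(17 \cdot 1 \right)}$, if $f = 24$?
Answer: $175$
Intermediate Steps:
$Z{\left(D \right)} = 24 - D$
$25 Z{\left(17 \cdot 1 \right)} = 25 \left(24 - 17 \cdot 1\right) = 25 \left(24 - 17\right) = 25 \cdot 7 = 175$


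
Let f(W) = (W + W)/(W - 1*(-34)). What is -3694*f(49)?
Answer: -362012/83 ≈ -4361.6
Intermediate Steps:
f(W) = 2*W/(34 + W) (f(W) = (2*W)/(W + 34) = (2*W)/(34 + W) = 2*W/(34 + W))
-3694*f(49) = -7388*49/(34 + 49) = -7388*49/83 = -3694*98/83 = -362012/83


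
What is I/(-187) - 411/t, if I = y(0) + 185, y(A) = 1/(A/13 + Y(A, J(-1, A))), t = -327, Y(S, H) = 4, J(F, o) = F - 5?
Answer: 21707/81532 ≈ 0.26624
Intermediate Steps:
J(F, o) = -5 + F
y(A) = 1/(4 + A/13) (y(A) = 1/(A/13 + 4) = 1/(4 + A/13))
I = 741/4 (I = 13/(52 + 0) + 185 = 13/52 + 185 = 13*(1/52) + 185 = 1/4 + 185 = 741/4 ≈ 185.25)
I/(-187) - 411/t = (741/4)/(-187) - 411/(-327) = (741/4)*(-1/187) - 411*(-1/327) = -741/748 + 137/109 = 21707/81532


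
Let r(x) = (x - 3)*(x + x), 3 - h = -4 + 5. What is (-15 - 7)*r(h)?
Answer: 88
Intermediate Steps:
h = 2 (h = 3 - (-4 + 5) = 3 - 1*1 = 3 - 1 = 2)
r(x) = 2*x*(-3 + x) (r(x) = (-3 + x)*(2*x) = 2*x*(-3 + x))
(-15 - 7)*r(h) = (-15 - 7)*(2*2*(-3 + 2)) = -44*2*(-1) = -22*(-4) = 88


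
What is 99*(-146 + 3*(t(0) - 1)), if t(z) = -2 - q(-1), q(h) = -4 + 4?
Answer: -15345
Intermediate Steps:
q(h) = 0
t(z) = -2 (t(z) = -2 - 1*0 = -2 + 0 = -2)
99*(-146 + 3*(t(0) - 1)) = 99*(-146 + 3*(-2 - 1)) = 99*(-146 + 3*(-3)) = 99*(-146 - 9) = 99*(-155) = -15345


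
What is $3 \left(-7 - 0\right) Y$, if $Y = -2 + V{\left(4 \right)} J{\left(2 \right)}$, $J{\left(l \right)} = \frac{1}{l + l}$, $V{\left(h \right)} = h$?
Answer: $21$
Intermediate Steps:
$J{\left(l \right)} = \frac{1}{2 l}$
$Y = -1$ ($Y = -2 + 4 \frac{1}{2 \cdot 2} = -2 + 4 \cdot \frac{1}{2} \cdot \frac{1}{2} = -2 + 4 \cdot \frac{1}{4} = -2 + 1 = -1$)
$3 \left(-7 - 0\right) Y = 3 \left(-7 - 0\right) \left(-1\right) = 3 \left(-7 + 0\right) \left(-1\right) = 3 \left(-7\right) \left(-1\right) = \left(-21\right) \left(-1\right) = 21$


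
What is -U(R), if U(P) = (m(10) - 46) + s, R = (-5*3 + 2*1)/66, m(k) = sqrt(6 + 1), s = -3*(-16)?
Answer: -2 - sqrt(7) ≈ -4.6458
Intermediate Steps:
s = 48
m(k) = sqrt(7)
R = -13/66 (R = (-15 + 2)*(1/66) = -13*1/66 = -13/66 ≈ -0.19697)
U(P) = 2 + sqrt(7) (U(P) = (sqrt(7) - 46) + 48 = (-46 + sqrt(7)) + 48 = 2 + sqrt(7))
-U(R) = -(2 + sqrt(7)) = -2 - sqrt(7)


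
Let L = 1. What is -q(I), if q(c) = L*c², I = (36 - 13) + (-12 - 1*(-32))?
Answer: -1849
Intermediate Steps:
I = 43 (I = 23 + (-12 + 32) = 23 + 20 = 43)
q(c) = c² (q(c) = 1*c² = c²)
-q(I) = -1*43² = -1*1849 = -1849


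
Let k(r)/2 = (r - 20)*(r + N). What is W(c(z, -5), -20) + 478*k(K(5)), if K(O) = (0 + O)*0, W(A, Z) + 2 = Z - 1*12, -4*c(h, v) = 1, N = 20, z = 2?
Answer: -382434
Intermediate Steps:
c(h, v) = -¼ (c(h, v) = -¼*1 = -¼)
W(A, Z) = -14 + Z (W(A, Z) = -2 + (Z - 1*12) = -2 + (Z - 12) = -2 + (-12 + Z) = -14 + Z)
K(O) = 0 (K(O) = O*0 = 0)
k(r) = 2*(-20 + r)*(20 + r) (k(r) = 2*((r - 20)*(r + 20)) = 2*((-20 + r)*(20 + r)) = 2*(-20 + r)*(20 + r))
W(c(z, -5), -20) + 478*k(K(5)) = (-14 - 20) + 478*(-800 + 2*0²) = -34 + 478*(-800 + 2*0) = -34 + 478*(-800 + 0) = -34 + 478*(-800) = -34 - 382400 = -382434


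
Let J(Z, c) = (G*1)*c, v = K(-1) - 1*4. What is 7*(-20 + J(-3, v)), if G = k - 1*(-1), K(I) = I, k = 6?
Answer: -385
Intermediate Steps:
G = 7 (G = 6 - 1*(-1) = 6 + 1 = 7)
v = -5 (v = -1 - 1*4 = -1 - 4 = -5)
J(Z, c) = 7*c (J(Z, c) = (7*1)*c = 7*c)
7*(-20 + J(-3, v)) = 7*(-20 + 7*(-5)) = 7*(-20 - 35) = 7*(-55) = -385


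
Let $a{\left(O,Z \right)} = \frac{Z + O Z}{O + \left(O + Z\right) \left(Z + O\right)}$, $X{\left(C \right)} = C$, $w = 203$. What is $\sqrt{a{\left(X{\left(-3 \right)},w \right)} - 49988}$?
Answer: $\frac{i \sqrt{79968819568674}}{39997} \approx 223.58 i$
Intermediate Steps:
$a{\left(O,Z \right)} = \frac{Z + O Z}{O + \left(O + Z\right)^{2}}$ ($a{\left(O,Z \right)} = \frac{Z + O Z}{O + \left(O + Z\right) \left(O + Z\right)} = \frac{Z + O Z}{O + \left(O + Z\right)^{2}}$)
$\sqrt{a{\left(X{\left(-3 \right)},w \right)} - 49988} = \sqrt{\frac{203 \left(1 - 3\right)}{-3 + \left(-3 + 203\right)^{2}} - 49988} = \sqrt{203 \frac{1}{-3 + 200^{2}} \left(-2\right) - 49988} = \sqrt{203 \frac{1}{-3 + 40000} \left(-2\right) - 49988} = \sqrt{203 \cdot \frac{1}{39997} \left(-2\right) - 49988} = \sqrt{- \frac{406}{39997} - 49988} = \sqrt{- \frac{1999370442}{39997}} = \frac{i \sqrt{79968819568674}}{39997}$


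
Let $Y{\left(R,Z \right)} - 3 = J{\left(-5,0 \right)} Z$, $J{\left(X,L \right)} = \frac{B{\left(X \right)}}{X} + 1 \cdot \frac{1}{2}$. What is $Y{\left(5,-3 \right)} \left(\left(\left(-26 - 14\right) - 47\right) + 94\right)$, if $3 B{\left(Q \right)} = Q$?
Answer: $\frac{7}{2} \approx 3.5$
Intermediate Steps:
$B{\left(Q \right)} = \frac{Q}{3}$
$J{\left(X,L \right)} = \frac{5}{6}$ ($J{\left(X,L \right)} = \frac{\frac{1}{3} X}{X} + 1 \cdot \frac{1}{2} = \frac{1}{3} + 1 \cdot \frac{1}{2} = \frac{1}{3} + \frac{1}{2} = \frac{5}{6}$)
$Y{\left(R,Z \right)} = 3 + \frac{5 Z}{6}$
$Y{\left(5,-3 \right)} \left(\left(\left(-26 - 14\right) - 47\right) + 94\right) = \left(3 + \frac{5}{6} \left(-3\right)\right) \left(\left(\left(-26 - 14\right) - 47\right) + 94\right) = \left(3 - \frac{5}{2}\right) \left(\left(-40 - 47\right) + 94\right) = \frac{-87 + 94}{2} = \frac{1}{2} \cdot 7 = \frac{7}{2}$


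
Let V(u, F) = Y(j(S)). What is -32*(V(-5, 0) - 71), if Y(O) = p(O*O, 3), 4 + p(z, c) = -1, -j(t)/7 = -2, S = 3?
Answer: 2432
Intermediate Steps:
j(t) = 14 (j(t) = -7*(-2) = 14)
p(z, c) = -5 (p(z, c) = -4 - 1 = -5)
Y(O) = -5
V(u, F) = -5
-32*(V(-5, 0) - 71) = -32*(-5 - 71) = -32*(-76) = 2432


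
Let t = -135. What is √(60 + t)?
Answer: 5*I*√3 ≈ 8.6602*I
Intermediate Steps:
√(60 + t) = √(60 - 135) = √(-75) = 5*I*√3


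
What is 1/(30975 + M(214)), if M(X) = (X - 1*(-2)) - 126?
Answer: 1/31065 ≈ 3.2191e-5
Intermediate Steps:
M(X) = -124 + X (M(X) = (X + 2) - 126 = (2 + X) - 126 = -124 + X)
1/(30975 + M(214)) = 1/(30975 + (-124 + 214)) = 1/(30975 + 90) = 1/31065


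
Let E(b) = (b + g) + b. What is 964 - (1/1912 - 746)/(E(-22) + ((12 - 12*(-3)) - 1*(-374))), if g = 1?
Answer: 699987023/724648 ≈ 965.97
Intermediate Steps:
E(b) = 1 + 2*b (E(b) = (b + 1) + b = (1 + b) + b = 1 + 2*b)
964 - (1/1912 - 746)/(E(-22) + ((12 - 12*(-3)) - 1*(-374))) = 964 - (1/1912 - 746)/((1 + 2*(-22)) + ((12 - 12*(-3)) - 1*(-374))) = 964 - (1/1912 - 746)/((1 - 44) + ((12 + 36) + 374)) = 964 - (-1426351)/(1912*(-43 + (48 + 374))) = 964 - (-1426351)/(1912*(-43 + 422)) = 964 - (-1426351)/(1912*379) = 964 - 1*(-1426351/724648) = 964 + 1426351/724648 = 699987023/724648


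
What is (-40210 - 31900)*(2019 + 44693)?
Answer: -3368402320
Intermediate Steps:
(-40210 - 31900)*(2019 + 44693) = -72110*46712 = -3368402320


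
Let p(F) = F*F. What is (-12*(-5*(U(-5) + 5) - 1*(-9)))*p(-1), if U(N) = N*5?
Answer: -1308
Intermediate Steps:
U(N) = 5*N
p(F) = F²
(-12*(-5*(U(-5) + 5) - 1*(-9)))*p(-1) = -12*(-5*(5*(-5) + 5) - 1*(-9))*(-1)² = -12*(-5*(-25 + 5) + 9)*1 = -12*(-5*(-20) + 9)*1 = -12*(100 + 9)*1 = -12*109*1 = -1308*1 = -1308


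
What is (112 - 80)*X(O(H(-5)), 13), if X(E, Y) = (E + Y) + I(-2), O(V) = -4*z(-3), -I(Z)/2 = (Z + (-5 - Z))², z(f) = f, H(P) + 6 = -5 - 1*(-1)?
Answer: -800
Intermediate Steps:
H(P) = -10 (H(P) = -6 + (-5 - 1*(-1)) = -6 + (-5 + 1) = -6 - 4 = -10)
I(Z) = -50 (I(Z) = -2*(Z + (-5 - Z))² = -2*(-5)² = -2*25 = -50)
O(V) = 12 (O(V) = -4*(-3) = 12)
X(E, Y) = -50 + E + Y (X(E, Y) = (E + Y) - 50 = -50 + E + Y)
(112 - 80)*X(O(H(-5)), 13) = (112 - 80)*(-50 + 12 + 13) = 32*(-25) = -800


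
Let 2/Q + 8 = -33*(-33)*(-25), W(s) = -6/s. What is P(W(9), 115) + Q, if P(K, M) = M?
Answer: 3131793/27233 ≈ 115.00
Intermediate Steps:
Q = -2/27233 (Q = 2/(-8 - 33*(-33)*(-25)) = 2/(-8 + 1089*(-25)) = 2/(-8 - 27225) = 2/(-27233) = 2*(-1/27233) = -2/27233 ≈ -7.3440e-5)
P(W(9), 115) + Q = 115 - 2/27233 = 3131793/27233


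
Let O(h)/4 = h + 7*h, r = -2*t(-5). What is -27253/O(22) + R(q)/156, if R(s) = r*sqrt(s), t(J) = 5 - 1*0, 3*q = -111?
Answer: -27253/704 - 5*I*sqrt(37)/78 ≈ -38.712 - 0.38992*I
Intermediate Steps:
q = -37 (q = (1/3)*(-111) = -37)
t(J) = 5 (t(J) = 5 + 0 = 5)
r = -10 (r = -2*5 = -10)
R(s) = -10*sqrt(s)
O(h) = 32*h (O(h) = 4*(h + 7*h) = 4*(8*h) = 32*h)
-27253/O(22) + R(q)/156 = -27253/(32*22) - 10*I*sqrt(37)/156 = -27253/704 - 10*I*sqrt(37)*(1/156) = -27253*1/704 - 10*I*sqrt(37)*(1/156) = -27253/704 - 5*I*sqrt(37)/78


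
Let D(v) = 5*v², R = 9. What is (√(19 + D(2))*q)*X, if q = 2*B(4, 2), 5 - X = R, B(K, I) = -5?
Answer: 40*√39 ≈ 249.80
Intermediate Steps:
X = -4 (X = 5 - 1*9 = 5 - 9 = -4)
q = -10 (q = 2*(-5) = -10)
(√(19 + D(2))*q)*X = (√(19 + 5*2²)*(-10))*(-4) = (√(19 + 5*4)*(-10))*(-4) = (√(19 + 20)*(-10))*(-4) = (√39*(-10))*(-4) = -10*√39*(-4) = 40*√39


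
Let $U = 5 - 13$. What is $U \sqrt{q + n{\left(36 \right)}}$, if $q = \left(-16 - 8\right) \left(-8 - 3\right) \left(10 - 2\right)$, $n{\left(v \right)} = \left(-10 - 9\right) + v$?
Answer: $- 8 \sqrt{2129} \approx -369.13$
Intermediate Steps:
$U = -8$
$n{\left(v \right)} = -19 + v$
$q = 2112$ ($q = - 24 \left(\left(-11\right) 8\right) = \left(-24\right) \left(-88\right) = 2112$)
$U \sqrt{q + n{\left(36 \right)}} = - 8 \sqrt{2112 + \left(-19 + 36\right)} = - 8 \sqrt{2112 + 17} = - 8 \sqrt{2129}$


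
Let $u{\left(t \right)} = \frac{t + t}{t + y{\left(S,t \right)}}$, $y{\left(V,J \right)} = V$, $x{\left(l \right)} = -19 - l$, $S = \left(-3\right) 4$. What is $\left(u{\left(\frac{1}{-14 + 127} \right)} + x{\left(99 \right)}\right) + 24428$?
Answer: $\frac{32940048}{1355} \approx 24310.0$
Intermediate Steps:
$S = -12$
$u{\left(t \right)} = \frac{2 t}{-12 + t}$ ($u{\left(t \right)} = \frac{t + t}{t - 12} = \frac{2 t}{-12 + t}$)
$\left(u{\left(\frac{1}{-14 + 127} \right)} + x{\left(99 \right)}\right) + 24428 = \left(\frac{2}{\left(-14 + 127\right) \left(-12 + \frac{1}{-14 + 127}\right)} - 118\right) + 24428 = \left(\frac{2}{113 \left(-12 + \frac{1}{113}\right)} - 118\right) + 24428 = \left(2 \cdot \frac{1}{113} \frac{1}{-12 + \frac{1}{113}} - 118\right) + 24428 = \left(2 \cdot \frac{1}{113} \frac{1}{- \frac{1355}{113}} - 118\right) + 24428 = \left(2 \cdot \frac{1}{113} \left(- \frac{113}{1355}\right) - 118\right) + 24428 = \left(- \frac{2}{1355} - 118\right) + 24428 = - \frac{159892}{1355} + 24428 = \frac{32940048}{1355}$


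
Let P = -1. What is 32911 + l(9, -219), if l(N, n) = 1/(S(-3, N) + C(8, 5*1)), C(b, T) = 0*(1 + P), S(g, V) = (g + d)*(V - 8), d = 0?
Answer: 98732/3 ≈ 32911.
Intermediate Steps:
S(g, V) = g*(-8 + V) (S(g, V) = (g + 0)*(V - 8) = g*(-8 + V))
C(b, T) = 0 (C(b, T) = 0*(1 - 1) = 0*0 = 0)
l(N, n) = 1/(24 - 3*N) (l(N, n) = 1/(-3*(-8 + N) + 0) = 1/((24 - 3*N) + 0) = 1/(24 - 3*N))
32911 + l(9, -219) = 32911 + 1/(3*(8 - 1*9)) = 32911 + 1/(3*(8 - 9)) = 32911 + (⅓)/(-1) = 32911 + (⅓)*(-1) = 32911 - ⅓ = 98732/3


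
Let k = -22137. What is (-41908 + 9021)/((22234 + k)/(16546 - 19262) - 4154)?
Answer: 920836/116313 ≈ 7.9169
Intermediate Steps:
(-41908 + 9021)/((22234 + k)/(16546 - 19262) - 4154) = (-41908 + 9021)/((22234 - 22137)/(16546 - 19262) - 4154) = -32887/(97/(-2716) - 4154) = -32887/(97*(-1/2716) - 4154) = -32887/(-1/28 - 4154) = -32887/(-116313/28) = -32887*(-28/116313) = 920836/116313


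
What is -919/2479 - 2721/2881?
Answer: -140194/106597 ≈ -1.3152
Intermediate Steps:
-919/2479 - 2721/2881 = -140194/106597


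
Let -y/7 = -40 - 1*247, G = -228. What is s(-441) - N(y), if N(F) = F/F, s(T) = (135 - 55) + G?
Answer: -149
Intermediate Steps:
y = 2009 (y = -7*(-40 - 1*247) = -7*(-40 - 247) = -7*(-287) = 2009)
s(T) = -148 (s(T) = (135 - 55) - 228 = 80 - 228 = -148)
N(F) = 1
s(-441) - N(y) = -148 - 1*1 = -148 - 1 = -149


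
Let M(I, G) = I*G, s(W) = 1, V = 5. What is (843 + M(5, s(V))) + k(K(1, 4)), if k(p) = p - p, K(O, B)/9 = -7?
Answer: 848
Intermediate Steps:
K(O, B) = -63 (K(O, B) = 9*(-7) = -63)
M(I, G) = G*I
k(p) = 0
(843 + M(5, s(V))) + k(K(1, 4)) = (843 + 1*5) + 0 = (843 + 5) + 0 = 848 + 0 = 848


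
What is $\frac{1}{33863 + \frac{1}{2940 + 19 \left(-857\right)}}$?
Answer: $\frac{13343}{451834008} \approx 2.9531 \cdot 10^{-5}$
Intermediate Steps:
$\frac{1}{33863 + \frac{1}{2940 + 19 \left(-857\right)}} = \frac{1}{33863 + \frac{1}{2940 - 16283}} = \frac{1}{33863 + \frac{1}{-13343}} = \frac{1}{33863 - \frac{1}{13343}} = \frac{1}{\frac{451834008}{13343}} = \frac{13343}{451834008}$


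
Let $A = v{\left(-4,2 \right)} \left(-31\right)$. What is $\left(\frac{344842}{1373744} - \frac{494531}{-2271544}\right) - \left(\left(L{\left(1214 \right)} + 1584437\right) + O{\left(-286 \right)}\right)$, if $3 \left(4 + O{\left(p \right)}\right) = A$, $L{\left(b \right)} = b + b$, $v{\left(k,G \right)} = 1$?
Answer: $- \frac{232115516513473999}{146274372222} \approx -1.5869 \cdot 10^{6}$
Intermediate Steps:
$A = -31$ ($A = 1 \left(-31\right) = -31$)
$L{\left(b \right)} = 2 b$
$O{\left(p \right)} = - \frac{43}{3}$ ($O{\left(p \right)} = -4 + \frac{1}{3} \left(-31\right) = -4 - \frac{31}{3} = - \frac{43}{3}$)
$\left(\frac{344842}{1373744} - \frac{494531}{-2271544}\right) - \left(\left(L{\left(1214 \right)} + 1584437\right) + O{\left(-286 \right)}\right) = \left(\frac{344842}{1373744} - \frac{494531}{-2271544}\right) - \left(\left(2 \cdot 1214 + 1584437\right) - \frac{43}{3}\right) = \left(344842 \cdot \frac{1}{1373744} - - \frac{494531}{2271544}\right) - \left(\left(2428 + 1584437\right) - \frac{43}{3}\right) = \left(\frac{172421}{686872} + \frac{494531}{2271544}\right) - \left(1586865 - \frac{43}{3}\right) = \frac{22854418283}{48758124074} - \frac{4760552}{3} = - \frac{232115516513473999}{146274372222}$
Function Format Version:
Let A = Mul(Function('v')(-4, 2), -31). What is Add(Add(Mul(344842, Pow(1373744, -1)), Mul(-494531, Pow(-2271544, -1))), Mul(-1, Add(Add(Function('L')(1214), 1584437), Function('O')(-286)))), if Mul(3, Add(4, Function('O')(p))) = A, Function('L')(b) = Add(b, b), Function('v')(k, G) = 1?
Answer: Rational(-232115516513473999, 146274372222) ≈ -1.5869e+6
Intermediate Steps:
A = -31 (A = Mul(1, -31) = -31)
Function('L')(b) = Mul(2, b)
Function('O')(p) = Rational(-43, 3) (Function('O')(p) = Add(-4, Mul(Rational(1, 3), -31)) = Add(-4, Rational(-31, 3)) = Rational(-43, 3))
Add(Add(Mul(344842, Pow(1373744, -1)), Mul(-494531, Pow(-2271544, -1))), Mul(-1, Add(Add(Function('L')(1214), 1584437), Function('O')(-286)))) = Add(Add(Mul(344842, Pow(1373744, -1)), Mul(-494531, Pow(-2271544, -1))), Mul(-1, Add(Add(Mul(2, 1214), 1584437), Rational(-43, 3)))) = Add(Add(Mul(344842, Rational(1, 1373744)), Mul(-494531, Rational(-1, 2271544))), Mul(-1, Add(Add(2428, 1584437), Rational(-43, 3)))) = Add(Add(Rational(172421, 686872), Rational(494531, 2271544)), Mul(-1, Add(1586865, Rational(-43, 3)))) = Add(Rational(22854418283, 48758124074), Mul(-1, Rational(4760552, 3))) = Add(Rational(22854418283, 48758124074), Rational(-4760552, 3)) = Rational(-232115516513473999, 146274372222)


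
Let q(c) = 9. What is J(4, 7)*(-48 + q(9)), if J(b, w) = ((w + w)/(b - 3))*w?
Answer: -3822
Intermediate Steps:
J(b, w) = 2*w²/(-3 + b) (J(b, w) = ((2*w)/(-3 + b))*w = (2*w/(-3 + b))*w = 2*w²/(-3 + b))
J(4, 7)*(-48 + q(9)) = (2*7²/(-3 + 4))*(-48 + 9) = (2*49/1)*(-39) = (2*49*1)*(-39) = 98*(-39) = -3822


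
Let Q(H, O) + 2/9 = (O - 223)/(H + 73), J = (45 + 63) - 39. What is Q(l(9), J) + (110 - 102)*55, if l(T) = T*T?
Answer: 3949/9 ≈ 438.78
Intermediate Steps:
l(T) = T²
J = 69 (J = 108 - 39 = 69)
Q(H, O) = -2/9 + (-223 + O)/(73 + H) (Q(H, O) = -2/9 + (O - 223)/(H + 73) = -2/9 + (-223 + O)/(73 + H))
Q(l(9), J) + (110 - 102)*55 = (-2153 - 2*9² + 9*69)/(9*(73 + 9²)) + (110 - 102)*55 = (-2153 - 2*81 + 621)/(9*(73 + 81)) + 8*55 = (⅑)*(-2153 - 162 + 621)/154 + 440 = (⅑)*(1/154)*(-1694) + 440 = -11/9 + 440 = 3949/9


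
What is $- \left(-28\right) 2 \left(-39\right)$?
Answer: $-2184$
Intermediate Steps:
$- \left(-28\right) 2 \left(-39\right) = - \left(-56\right) \left(-39\right) = \left(-1\right) 2184 = -2184$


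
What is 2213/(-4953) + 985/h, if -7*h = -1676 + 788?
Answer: 3576199/488696 ≈ 7.3178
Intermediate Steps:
h = 888/7 (h = -(-1676 + 788)/7 = -1/7*(-888) = 888/7 ≈ 126.86)
2213/(-4953) + 985/h = 2213/(-4953) + 985/(888/7) = 2213*(-1/4953) + 985*(7/888) = -2213/4953 + 6895/888 = 3576199/488696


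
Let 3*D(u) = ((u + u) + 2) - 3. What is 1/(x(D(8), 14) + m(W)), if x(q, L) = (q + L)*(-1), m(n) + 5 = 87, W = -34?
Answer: 1/63 ≈ 0.015873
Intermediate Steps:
m(n) = 82 (m(n) = -5 + 87 = 82)
D(u) = -⅓ + 2*u/3 (D(u) = (((u + u) + 2) - 3)/3 = ((2*u + 2) - 3)/3 = ((2 + 2*u) - 3)/3 = (-1 + 2*u)/3 = -⅓ + 2*u/3)
x(q, L) = -L - q (x(q, L) = (L + q)*(-1) = -L - q)
1/(x(D(8), 14) + m(W)) = 1/((-1*14 - (-⅓ + (⅔)*8)) + 82) = 1/((-14 - (-⅓ + 16/3)) + 82) = 1/((-14 - 1*5) + 82) = 1/((-14 - 5) + 82) = 1/(-19 + 82) = 1/63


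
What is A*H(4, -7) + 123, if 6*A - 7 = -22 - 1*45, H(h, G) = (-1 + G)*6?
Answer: 603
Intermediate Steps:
H(h, G) = -6 + 6*G
A = -10 (A = 7/6 + (-22 - 1*45)/6 = 7/6 + (-22 - 45)/6 = 7/6 + (1/6)*(-67) = 7/6 - 67/6 = -10)
A*H(4, -7) + 123 = -10*(-6 + 6*(-7)) + 123 = -10*(-6 - 42) + 123 = -10*(-48) + 123 = 480 + 123 = 603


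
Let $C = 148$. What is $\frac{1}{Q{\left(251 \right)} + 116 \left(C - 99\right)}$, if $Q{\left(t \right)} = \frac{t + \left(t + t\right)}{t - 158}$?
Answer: $\frac{31}{176455} \approx 0.00017568$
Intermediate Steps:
$Q{\left(t \right)} = \frac{3 t}{-158 + t}$ ($Q{\left(t \right)} = \frac{t + 2 t}{-158 + t} = \frac{3 t}{-158 + t}$)
$\frac{1}{Q{\left(251 \right)} + 116 \left(C - 99\right)} = \frac{1}{3 \cdot 251 \frac{1}{-158 + 251} + 116 \left(148 - 99\right)} = \frac{1}{3 \cdot 251 \cdot \frac{1}{93} + 116 \cdot 49} = \frac{1}{3 \cdot 251 \cdot \frac{1}{93} + 5684} = \frac{1}{\frac{251}{31} + 5684} = \frac{1}{\frac{176455}{31}} = \frac{31}{176455}$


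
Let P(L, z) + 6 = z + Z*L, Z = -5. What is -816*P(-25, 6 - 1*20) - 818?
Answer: -86498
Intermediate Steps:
P(L, z) = -6 + z - 5*L (P(L, z) = -6 + (z - 5*L) = -6 + z - 5*L)
-816*P(-25, 6 - 1*20) - 818 = -816*(-6 + (6 - 1*20) - 5*(-25)) - 818 = -816*(-6 + (6 - 20) + 125) - 818 = -816*(-6 - 14 + 125) - 818 = -816*105 - 818 = -85680 - 818 = -86498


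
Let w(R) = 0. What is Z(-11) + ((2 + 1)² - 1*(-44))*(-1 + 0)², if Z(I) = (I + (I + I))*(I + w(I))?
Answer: 416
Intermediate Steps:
Z(I) = 3*I² (Z(I) = (I + (I + I))*(I + 0) = (I + 2*I)*I = (3*I)*I = 3*I²)
Z(-11) + ((2 + 1)² - 1*(-44))*(-1 + 0)² = 3*(-11)² + ((2 + 1)² - 1*(-44))*(-1 + 0)² = 3*121 + (3² + 44)*(-1)² = 363 + (9 + 44)*1 = 363 + 53*1 = 363 + 53 = 416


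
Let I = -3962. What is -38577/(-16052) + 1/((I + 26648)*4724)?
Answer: 1033561391795/430067848632 ≈ 2.4033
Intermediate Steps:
-38577/(-16052) + 1/((I + 26648)*4724) = -38577/(-16052) + 1/((-3962 + 26648)*4724) = -38577*(-1/16052) + (1/4724)/22686 = 38577/16052 + (1/22686)*(1/4724) = 38577/16052 + 1/107168664 = 1033561391795/430067848632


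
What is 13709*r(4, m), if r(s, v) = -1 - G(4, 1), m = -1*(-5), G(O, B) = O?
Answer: -68545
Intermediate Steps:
m = 5
r(s, v) = -5 (r(s, v) = -1 - 1*4 = -1 - 4 = -5)
13709*r(4, m) = 13709*(-5) = -68545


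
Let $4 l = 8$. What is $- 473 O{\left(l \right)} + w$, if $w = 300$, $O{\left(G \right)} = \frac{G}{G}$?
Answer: $-173$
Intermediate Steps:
$l = 2$ ($l = \frac{1}{4} \cdot 8 = 2$)
$O{\left(G \right)} = 1$
$- 473 O{\left(l \right)} + w = \left(-473\right) 1 + 300 = -473 + 300 = -173$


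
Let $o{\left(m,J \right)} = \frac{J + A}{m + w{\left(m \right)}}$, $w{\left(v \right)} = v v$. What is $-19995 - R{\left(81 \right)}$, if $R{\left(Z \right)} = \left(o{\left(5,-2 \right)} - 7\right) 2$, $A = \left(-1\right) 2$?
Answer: $- \frac{299711}{15} \approx -19981.0$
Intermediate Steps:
$A = -2$
$w{\left(v \right)} = v^{2}$
$o{\left(m,J \right)} = \frac{-2 + J}{m + m^{2}}$ ($o{\left(m,J \right)} = \frac{J - 2}{m + m^{2}} = \frac{-2 + J}{m + m^{2}}$)
$R{\left(Z \right)} = - \frac{214}{15}$ ($R{\left(Z \right)} = \left(\frac{-2 - 2}{5 \left(1 + 5\right)} - 7\right) 2 = \left(\frac{1}{5} \cdot \frac{1}{6} \left(-4\right) - 7\right) 2 = \left(- \frac{2}{15} - 7\right) 2 = \left(- \frac{107}{15}\right) 2 = - \frac{214}{15}$)
$-19995 - R{\left(81 \right)} = -19995 - - \frac{214}{15} = -19995 + \frac{214}{15} = - \frac{299711}{15}$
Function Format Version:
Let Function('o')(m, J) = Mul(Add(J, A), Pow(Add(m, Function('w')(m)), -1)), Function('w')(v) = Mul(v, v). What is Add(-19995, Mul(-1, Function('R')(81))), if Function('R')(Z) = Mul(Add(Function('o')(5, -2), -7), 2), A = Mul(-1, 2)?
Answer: Rational(-299711, 15) ≈ -19981.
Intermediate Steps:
A = -2
Function('w')(v) = Pow(v, 2)
Function('o')(m, J) = Mul(Pow(Add(m, Pow(m, 2)), -1), Add(-2, J)) (Function('o')(m, J) = Mul(Add(J, -2), Pow(Add(m, Pow(m, 2)), -1)) = Mul(Add(-2, J), Pow(Add(m, Pow(m, 2)), -1)) = Mul(Pow(Add(m, Pow(m, 2)), -1), Add(-2, J)))
Function('R')(Z) = Rational(-214, 15) (Function('R')(Z) = Mul(Add(Mul(Pow(5, -1), Pow(Add(1, 5), -1), Add(-2, -2)), -7), 2) = Mul(Add(Mul(Rational(1, 5), Pow(6, -1), -4), -7), 2) = Mul(Add(Mul(Rational(1, 5), Rational(1, 6), -4), -7), 2) = Mul(Add(Rational(-2, 15), -7), 2) = Mul(Rational(-107, 15), 2) = Rational(-214, 15))
Add(-19995, Mul(-1, Function('R')(81))) = Add(-19995, Mul(-1, Rational(-214, 15))) = Add(-19995, Rational(214, 15)) = Rational(-299711, 15)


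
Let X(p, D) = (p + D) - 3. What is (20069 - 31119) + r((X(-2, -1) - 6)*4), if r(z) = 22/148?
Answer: -817689/74 ≈ -11050.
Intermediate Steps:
X(p, D) = -3 + D + p (X(p, D) = (D + p) - 3 = -3 + D + p)
r(z) = 11/74 (r(z) = 22*(1/148) = 11/74)
(20069 - 31119) + r((X(-2, -1) - 6)*4) = (20069 - 31119) + 11/74 = -11050 + 11/74 = -817689/74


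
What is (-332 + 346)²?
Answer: 196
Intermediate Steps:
(-332 + 346)² = 14² = 196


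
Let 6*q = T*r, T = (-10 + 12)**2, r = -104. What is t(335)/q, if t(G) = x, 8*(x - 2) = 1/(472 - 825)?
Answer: -16941/587392 ≈ -0.028841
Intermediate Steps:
x = 5647/2824 (x = 2 + 1/(8*(472 - 825)) = 2 + (1/8)/(-353) = 2 + (1/8)*(-1/353) = 2 - 1/2824 = 5647/2824 ≈ 1.9996)
t(G) = 5647/2824
T = 4 (T = 2**2 = 4)
q = -208/3 (q = (4*(-104))/6 = (1/6)*(-416) = -208/3 ≈ -69.333)
t(335)/q = 5647/(2824*(-208/3)) = (5647/2824)*(-3/208) = -16941/587392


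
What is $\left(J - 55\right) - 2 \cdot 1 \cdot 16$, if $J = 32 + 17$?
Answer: $-38$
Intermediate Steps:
$J = 49$
$\left(J - 55\right) - 2 \cdot 1 \cdot 16 = \left(49 - 55\right) - 2 \cdot 1 \cdot 16 = -6 - 32 = -38$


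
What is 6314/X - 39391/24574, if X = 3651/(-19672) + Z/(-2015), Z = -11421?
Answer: 558349878898673/485486506398 ≈ 1150.1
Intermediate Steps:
X = 217317147/39639080 (X = 3651/(-19672) - 11421/(-2015) = 3651*(-1/19672) - 11421*(-1/2015) = -3651/19672 + 11421/2015 = 217317147/39639080 ≈ 5.4824)
6314/X - 39391/24574 = 6314/(217317147/39639080) - 39391/24574 = 6314*(39639080/217317147) - 39391*1/24574 = 250281151120/217317147 - 3581/2234 = 558349878898673/485486506398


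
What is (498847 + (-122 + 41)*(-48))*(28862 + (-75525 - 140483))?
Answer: -94084844310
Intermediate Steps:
(498847 + (-122 + 41)*(-48))*(28862 + (-75525 - 140483)) = (498847 - 81*(-48))*(28862 - 216008) = (498847 + 3888)*(-187146) = 502735*(-187146) = -94084844310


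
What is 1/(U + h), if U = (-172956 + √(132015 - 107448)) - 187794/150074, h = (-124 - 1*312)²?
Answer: 96500604715471/1653761283743237866 - 5630551369*√24567/1653761283743237866 ≈ 5.7819e-5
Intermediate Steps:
h = 190096 (h = (-124 - 312)² = (-436)² = 190096)
U = -12978193269/75037 + √24567 (U = (-172956 + √24567) - 187794*1/150074 = (-172956 + √24567) - 93897/75037 = -12978193269/75037 + √24567 ≈ -1.7280e+5)
1/(U + h) = 1/((-12978193269/75037 + √24567) + 190096) = 1/(1286040283/75037 + √24567)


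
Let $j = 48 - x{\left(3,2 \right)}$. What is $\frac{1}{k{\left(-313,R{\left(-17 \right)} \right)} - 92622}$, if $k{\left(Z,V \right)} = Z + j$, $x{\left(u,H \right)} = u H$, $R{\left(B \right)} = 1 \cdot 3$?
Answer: $- \frac{1}{92893} \approx -1.0765 \cdot 10^{-5}$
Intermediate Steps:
$R{\left(B \right)} = 3$
$x{\left(u,H \right)} = H u$
$j = 42$ ($j = 48 - 2 \cdot 3 = 48 - 6 = 42$)
$k{\left(Z,V \right)} = 42 + Z$ ($k{\left(Z,V \right)} = Z + 42 = 42 + Z$)
$\frac{1}{k{\left(-313,R{\left(-17 \right)} \right)} - 92622} = \frac{1}{\left(42 - 313\right) - 92622} = \frac{1}{-271 - 92622} = \frac{1}{-92893} = - \frac{1}{92893}$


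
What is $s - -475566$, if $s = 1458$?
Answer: $477024$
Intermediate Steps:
$s - -475566 = 1458 - -475566 = 1458 + 475566 = 477024$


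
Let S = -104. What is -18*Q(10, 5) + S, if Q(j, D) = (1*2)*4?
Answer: -248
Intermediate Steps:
Q(j, D) = 8 (Q(j, D) = 2*4 = 8)
-18*Q(10, 5) + S = -18*8 - 104 = -144 - 104 = -248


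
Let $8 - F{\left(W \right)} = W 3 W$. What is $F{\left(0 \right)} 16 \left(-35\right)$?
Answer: $-4480$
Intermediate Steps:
$F{\left(W \right)} = 8 - 3 W^{2}$ ($F{\left(W \right)} = 8 - W 3 W = 8 - 3 W W = 8 - 3 W^{2}$)
$F{\left(0 \right)} 16 \left(-35\right) = \left(8 - 3 \cdot 0^{2}\right) 16 \left(-35\right) = \left(8 - 0\right) 16 \left(-35\right) = \left(8 + 0\right) 16 \left(-35\right) = 8 \cdot 16 \left(-35\right) = 128 \left(-35\right) = -4480$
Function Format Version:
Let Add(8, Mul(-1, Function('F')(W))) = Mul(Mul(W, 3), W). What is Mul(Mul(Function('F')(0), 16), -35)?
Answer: -4480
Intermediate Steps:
Function('F')(W) = Add(8, Mul(-3, Pow(W, 2))) (Function('F')(W) = Add(8, Mul(-1, Mul(Mul(W, 3), W))) = Add(8, Mul(-1, Mul(Mul(3, W), W))) = Add(8, Mul(-1, Mul(3, Pow(W, 2)))) = Add(8, Mul(-3, Pow(W, 2))))
Mul(Mul(Function('F')(0), 16), -35) = Mul(Mul(Add(8, Mul(-3, Pow(0, 2))), 16), -35) = Mul(Mul(Add(8, Mul(-3, 0)), 16), -35) = Mul(Mul(Add(8, 0), 16), -35) = Mul(Mul(8, 16), -35) = Mul(128, -35) = -4480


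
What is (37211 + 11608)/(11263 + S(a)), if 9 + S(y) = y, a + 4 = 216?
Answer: 16273/3822 ≈ 4.2577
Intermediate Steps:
a = 212 (a = -4 + 216 = 212)
S(y) = -9 + y
(37211 + 11608)/(11263 + S(a)) = (37211 + 11608)/(11263 + (-9 + 212)) = 48819/(11263 + 203) = 48819/11466 = 48819*(1/11466) = 16273/3822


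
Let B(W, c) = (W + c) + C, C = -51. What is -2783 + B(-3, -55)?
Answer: -2892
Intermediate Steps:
B(W, c) = -51 + W + c (B(W, c) = (W + c) - 51 = -51 + W + c)
-2783 + B(-3, -55) = -2783 + (-51 - 3 - 55) = -2783 - 109 = -2892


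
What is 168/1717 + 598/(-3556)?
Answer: -214679/3052826 ≈ -0.070321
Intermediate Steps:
168/1717 + 598/(-3556) = 168*(1/1717) + 598*(-1/3556) = 168/1717 - 299/1778 = -214679/3052826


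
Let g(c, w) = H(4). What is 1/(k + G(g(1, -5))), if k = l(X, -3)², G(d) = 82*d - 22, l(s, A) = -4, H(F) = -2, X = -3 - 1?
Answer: -1/170 ≈ -0.0058824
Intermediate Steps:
X = -4
g(c, w) = -2
G(d) = -22 + 82*d
k = 16 (k = (-4)² = 16)
1/(k + G(g(1, -5))) = 1/(16 + (-22 + 82*(-2))) = 1/(16 + (-22 - 164)) = 1/(16 - 186) = 1/(-170) = -1/170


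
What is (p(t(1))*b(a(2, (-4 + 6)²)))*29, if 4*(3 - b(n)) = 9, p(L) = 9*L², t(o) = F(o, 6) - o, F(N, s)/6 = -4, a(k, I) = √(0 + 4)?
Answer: 489375/4 ≈ 1.2234e+5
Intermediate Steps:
a(k, I) = 2 (a(k, I) = √4 = 2)
F(N, s) = -24 (F(N, s) = 6*(-4) = -24)
t(o) = -24 - o
b(n) = ¾ (b(n) = 3 - ¼*9 = 3 - 9/4 = ¾)
(p(t(1))*b(a(2, (-4 + 6)²)))*29 = ((9*(-24 - 1*1)²)*(¾))*29 = ((9*(-24 - 1)²)*(¾))*29 = ((9*(-25)²)*(¾))*29 = ((9*625)*(¾))*29 = (5625*(¾))*29 = (16875/4)*29 = 489375/4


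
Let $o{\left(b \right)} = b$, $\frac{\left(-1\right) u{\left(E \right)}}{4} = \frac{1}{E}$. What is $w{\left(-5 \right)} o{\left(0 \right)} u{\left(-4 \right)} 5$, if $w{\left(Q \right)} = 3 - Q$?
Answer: $0$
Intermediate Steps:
$u{\left(E \right)} = - \frac{4}{E}$
$w{\left(-5 \right)} o{\left(0 \right)} u{\left(-4 \right)} 5 = \left(3 - -5\right) 0 - \frac{4}{-4} \cdot 5 = \left(3 + 5\right) 0 \left(-4\right) \left(- \frac{1}{4}\right) 5 = 8 \cdot 0 \cdot 1 \cdot 5 = 0 \cdot 5 = 0$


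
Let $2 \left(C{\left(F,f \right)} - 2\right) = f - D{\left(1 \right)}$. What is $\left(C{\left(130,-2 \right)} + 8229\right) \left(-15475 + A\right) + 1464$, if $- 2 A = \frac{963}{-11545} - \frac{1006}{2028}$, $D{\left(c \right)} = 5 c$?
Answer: $- \frac{397453245858299}{3121768} \approx -1.2732 \cdot 10^{8}$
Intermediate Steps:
$A = \frac{6783617}{23413260}$ ($A = - \frac{\frac{963}{-11545} - \frac{1006}{2028}}{2} = - \frac{963 \left(- \frac{1}{11545}\right) - \frac{503}{1014}}{2} = - \frac{- \frac{963}{11545} - \frac{503}{1014}}{2} = \left(- \frac{1}{2}\right) \left(- \frac{6783617}{11706630}\right) = \frac{6783617}{23413260} \approx 0.28973$)
$C{\left(F,f \right)} = - \frac{1}{2} + \frac{f}{2}$ ($C{\left(F,f \right)} = 2 + \frac{f - 5 \cdot 1}{2} = 2 + \frac{f - 5}{2} = 2 + \frac{-5 + f}{2} = 2 + \left(- \frac{5}{2} + \frac{f}{2}\right) = - \frac{1}{2} + \frac{f}{2}$)
$\left(C{\left(130,-2 \right)} + 8229\right) \left(-15475 + A\right) + 1464 = \left(\left(- \frac{1}{2} + \frac{1}{2} \left(-2\right)\right) + 8229\right) \left(-15475 + \frac{6783617}{23413260}\right) + 1464 = \left(\left(- \frac{1}{2} - 1\right) + 8229\right) \left(- \frac{362313414883}{23413260}\right) + 1464 = \left(- \frac{3}{2} + 8229\right) \left(- \frac{362313414883}{23413260}\right) + 1464 = \frac{16455}{2} \left(- \frac{362313414883}{23413260}\right) + 1464 = - \frac{397457816126651}{3121768} + 1464 = - \frac{397453245858299}{3121768}$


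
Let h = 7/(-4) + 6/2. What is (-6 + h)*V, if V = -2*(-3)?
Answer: -57/2 ≈ -28.500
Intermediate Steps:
h = 5/4 (h = 7*(-¼) + 6*(½) = -7/4 + 3 = 5/4 ≈ 1.2500)
V = 6
(-6 + h)*V = (-6 + 5/4)*6 = -19/4*6 = -57/2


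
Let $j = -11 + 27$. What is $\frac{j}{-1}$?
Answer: $-16$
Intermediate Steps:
$j = 16$
$\frac{j}{-1} = \frac{1}{-1} \cdot 16 = \left(-1\right) 16 = -16$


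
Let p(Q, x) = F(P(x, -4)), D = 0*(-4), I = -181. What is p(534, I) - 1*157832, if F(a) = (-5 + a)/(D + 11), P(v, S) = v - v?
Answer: -1736157/11 ≈ -1.5783e+5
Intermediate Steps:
P(v, S) = 0
D = 0
F(a) = -5/11 + a/11 (F(a) = (-5 + a)/(0 + 11) = (-5 + a)/11 = (-5 + a)*(1/11) = -5/11 + a/11)
p(Q, x) = -5/11 (p(Q, x) = -5/11 + (1/11)*0 = -5/11 + 0 = -5/11)
p(534, I) - 1*157832 = -5/11 - 1*157832 = -5/11 - 157832 = -1736157/11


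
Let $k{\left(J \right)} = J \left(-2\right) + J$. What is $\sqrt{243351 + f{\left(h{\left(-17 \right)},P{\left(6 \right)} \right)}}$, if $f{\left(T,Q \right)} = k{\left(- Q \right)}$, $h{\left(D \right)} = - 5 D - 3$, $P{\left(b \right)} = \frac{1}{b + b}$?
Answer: $\frac{\sqrt{8760639}}{6} \approx 493.31$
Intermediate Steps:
$P{\left(b \right)} = \frac{1}{2 b}$
$k{\left(J \right)} = - J$ ($k{\left(J \right)} = - 2 J + J = - J$)
$h{\left(D \right)} = -3 - 5 D$
$f{\left(T,Q \right)} = Q$ ($f{\left(T,Q \right)} = - \left(-1\right) Q = Q$)
$\sqrt{243351 + f{\left(h{\left(-17 \right)},P{\left(6 \right)} \right)}} = \sqrt{243351 + \frac{1}{2 \cdot 6}} = \sqrt{243351 + \frac{1}{2} \cdot \frac{1}{6}} = \sqrt{243351 + \frac{1}{12}} = \sqrt{\frac{2920213}{12}} = \frac{\sqrt{8760639}}{6}$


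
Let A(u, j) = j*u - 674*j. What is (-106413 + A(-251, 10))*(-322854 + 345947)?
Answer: -2671005659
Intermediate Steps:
A(u, j) = -674*j + j*u
(-106413 + A(-251, 10))*(-322854 + 345947) = (-106413 + 10*(-674 - 251))*(-322854 + 345947) = (-106413 + 10*(-925))*23093 = (-106413 - 9250)*23093 = -115663*23093 = -2671005659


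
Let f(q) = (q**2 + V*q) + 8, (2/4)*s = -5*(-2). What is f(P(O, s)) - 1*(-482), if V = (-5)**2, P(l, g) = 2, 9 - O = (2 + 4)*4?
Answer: 544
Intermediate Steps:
O = -15 (O = 9 - (2 + 4)*4 = 9 - 6*4 = 9 - 1*24 = 9 - 24 = -15)
s = 20 (s = 2*(-5*(-2)) = 2*10 = 20)
V = 25
f(q) = 8 + q**2 + 25*q (f(q) = (q**2 + 25*q) + 8 = 8 + q**2 + 25*q)
f(P(O, s)) - 1*(-482) = (8 + 2**2 + 25*2) - 1*(-482) = (8 + 4 + 50) + 482 = 62 + 482 = 544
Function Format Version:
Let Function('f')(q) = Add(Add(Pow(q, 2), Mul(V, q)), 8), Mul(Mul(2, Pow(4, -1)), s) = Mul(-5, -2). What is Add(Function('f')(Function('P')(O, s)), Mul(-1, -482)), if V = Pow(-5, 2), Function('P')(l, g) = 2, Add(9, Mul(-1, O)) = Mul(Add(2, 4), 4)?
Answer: 544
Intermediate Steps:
O = -15 (O = Add(9, Mul(-1, Mul(Add(2, 4), 4))) = Add(9, Mul(-1, Mul(6, 4))) = Add(9, Mul(-1, 24)) = Add(9, -24) = -15)
s = 20 (s = Mul(2, Mul(-5, -2)) = Mul(2, 10) = 20)
V = 25
Function('f')(q) = Add(8, Pow(q, 2), Mul(25, q)) (Function('f')(q) = Add(Add(Pow(q, 2), Mul(25, q)), 8) = Add(8, Pow(q, 2), Mul(25, q)))
Add(Function('f')(Function('P')(O, s)), Mul(-1, -482)) = Add(Add(8, Pow(2, 2), Mul(25, 2)), Mul(-1, -482)) = Add(Add(8, 4, 50), 482) = Add(62, 482) = 544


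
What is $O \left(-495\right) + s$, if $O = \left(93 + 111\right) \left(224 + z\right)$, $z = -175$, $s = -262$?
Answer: $-4948282$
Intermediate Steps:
$O = 9996$ ($O = \left(93 + 111\right) \left(224 - 175\right) = 204 \cdot 49 = 9996$)
$O \left(-495\right) + s = 9996 \left(-495\right) - 262 = -4948020 - 262 = -4948282$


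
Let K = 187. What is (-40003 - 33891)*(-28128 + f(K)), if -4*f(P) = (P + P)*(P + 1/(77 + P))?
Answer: 80892389899/24 ≈ 3.3705e+9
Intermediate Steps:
f(P) = -P*(P + 1/(77 + P))/2 (f(P) = -(P + P)*(P + 1/(77 + P))/4 = -2*P*(P + 1/(77 + P))/4 = -P*(P + 1/(77 + P))/2)
(-40003 - 33891)*(-28128 + f(K)) = (-40003 - 33891)*(-28128 - 1*187*(1 + 187² + 77*187)/(154 + 2*187)) = -73894*(-28128 - 1*187*(1 + 34969 + 14399)/(154 + 374)) = -73894*(-28128 - 1*187*49369/528) = -73894*(-28128 - 1*187*1/528*49369) = -73894*(-28128 - 839273/48) = -73894*(-2189417/48) = 80892389899/24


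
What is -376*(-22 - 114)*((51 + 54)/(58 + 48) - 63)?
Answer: -168058464/53 ≈ -3.1709e+6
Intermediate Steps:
-376*(-22 - 114)*((51 + 54)/(58 + 48) - 63) = -(-51136)*(105/106 - 63) = -(-51136)*(-6573)/106 = -376*446964/53 = -168058464/53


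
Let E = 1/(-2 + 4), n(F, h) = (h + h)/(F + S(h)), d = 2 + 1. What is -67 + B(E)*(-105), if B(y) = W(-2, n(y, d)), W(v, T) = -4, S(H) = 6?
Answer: 353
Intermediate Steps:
d = 3
n(F, h) = 2*h/(6 + F) (n(F, h) = (h + h)/(F + 6) = (2*h)/(6 + F) = 2*h/(6 + F))
E = 1/2 ≈ 0.50000
B(y) = -4
-67 + B(E)*(-105) = -67 - 4*(-105) = -67 + 420 = 353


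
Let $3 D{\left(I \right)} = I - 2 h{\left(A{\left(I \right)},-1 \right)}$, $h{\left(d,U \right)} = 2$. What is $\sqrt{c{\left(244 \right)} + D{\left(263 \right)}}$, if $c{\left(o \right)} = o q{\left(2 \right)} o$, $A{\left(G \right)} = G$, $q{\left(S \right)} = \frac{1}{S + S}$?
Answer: $\frac{\sqrt{134733}}{3} \approx 122.35$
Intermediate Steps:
$q{\left(S \right)} = \frac{1}{2 S}$
$D{\left(I \right)} = - \frac{4}{3} + \frac{I}{3}$ ($D{\left(I \right)} = \frac{I - 4}{3} = \frac{-4 + I}{3} = - \frac{4}{3} + \frac{I}{3}$)
$c{\left(o \right)} = \frac{o^{2}}{4}$ ($c{\left(o \right)} = o \frac{1}{2 \cdot 2} o = o \frac{1}{2} \cdot \frac{1}{2} o = o \frac{1}{4} o = \frac{o}{4} o = \frac{o^{2}}{4}$)
$\sqrt{c{\left(244 \right)} + D{\left(263 \right)}} = \sqrt{\frac{244^{2}}{4} + \left(- \frac{4}{3} + \frac{1}{3} \cdot 263\right)} = \sqrt{\frac{1}{4} \cdot 59536 + \left(- \frac{4}{3} + \frac{263}{3}\right)} = \sqrt{14884 + \frac{259}{3}} = \sqrt{\frac{44911}{3}} = \frac{\sqrt{134733}}{3}$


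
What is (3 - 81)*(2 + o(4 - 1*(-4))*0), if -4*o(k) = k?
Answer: -156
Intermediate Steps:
o(k) = -k/4
(3 - 81)*(2 + o(4 - 1*(-4))*0) = (3 - 81)*(2 - (4 - 1*(-4))/4*0) = -78*(2 - (4 + 4)/4*0) = -78*(2 - ¼*8*0) = -78*(2 - 2*0) = -78*(2 + 0) = -78*2 = -156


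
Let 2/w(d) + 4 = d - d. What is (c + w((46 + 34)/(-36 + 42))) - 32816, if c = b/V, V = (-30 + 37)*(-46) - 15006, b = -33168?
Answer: -15718067/479 ≈ -32814.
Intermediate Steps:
V = -15328 (V = 7*(-46) - 15006 = -322 - 15006 = -15328)
w(d) = -½ (w(d) = 2/(-4 + (d - d)) = 2/(-4 + 0) = 2/(-4) = 2*(-¼) = -½)
c = 2073/958 (c = -33168/(-15328) = -33168*(-1/15328) = 2073/958 ≈ 2.1639)
(c + w((46 + 34)/(-36 + 42))) - 32816 = (2073/958 - ½) - 32816 = 797/479 - 32816 = -15718067/479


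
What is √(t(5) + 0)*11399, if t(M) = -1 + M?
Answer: 22798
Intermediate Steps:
√(t(5) + 0)*11399 = √((-1 + 5) + 0)*11399 = √(4 + 0)*11399 = √4*11399 = 2*11399 = 22798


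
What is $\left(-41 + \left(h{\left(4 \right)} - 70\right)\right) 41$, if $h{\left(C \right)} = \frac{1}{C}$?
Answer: $- \frac{18163}{4} \approx -4540.8$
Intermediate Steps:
$\left(-41 + \left(h{\left(4 \right)} - 70\right)\right) 41 = \left(-41 + \left(\frac{1}{4} - 70\right)\right) 41 = \left(-41 - \frac{279}{4}\right) 41 = \left(- \frac{443}{4}\right) 41 = - \frac{18163}{4}$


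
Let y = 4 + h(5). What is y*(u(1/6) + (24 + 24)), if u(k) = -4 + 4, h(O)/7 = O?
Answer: 1872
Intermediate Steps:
h(O) = 7*O
y = 39 (y = 4 + 7*5 = 4 + 35 = 39)
u(k) = 0
y*(u(1/6) + (24 + 24)) = 39*(0 + (24 + 24)) = 39*(0 + 48) = 39*48 = 1872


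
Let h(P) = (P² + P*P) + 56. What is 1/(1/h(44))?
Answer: 3928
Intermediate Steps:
h(P) = 56 + 2*P² (h(P) = (P² + P²) + 56 = 2*P² + 56 = 56 + 2*P²)
1/(1/h(44)) = 1/(1/(56 + 2*44²)) = 1/(1/(56 + 2*1936)) = 1/(1/(56 + 3872)) = 1/(1/3928) = 3928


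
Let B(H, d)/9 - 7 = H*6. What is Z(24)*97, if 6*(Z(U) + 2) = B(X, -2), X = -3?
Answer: -3589/2 ≈ -1794.5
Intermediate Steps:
B(H, d) = 63 + 54*H (B(H, d) = 63 + 9*(H*6) = 63 + 9*(6*H) = 63 + 54*H)
Z(U) = -37/2 (Z(U) = -2 + (63 + 54*(-3))/6 = -2 + (63 - 162)/6 = -2 + (⅙)*(-99) = -2 - 33/2 = -37/2)
Z(24)*97 = -37/2*97 = -3589/2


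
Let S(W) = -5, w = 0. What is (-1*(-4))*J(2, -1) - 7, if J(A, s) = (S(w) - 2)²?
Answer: 189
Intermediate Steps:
J(A, s) = 49 (J(A, s) = (-5 - 2)² = (-7)² = 49)
(-1*(-4))*J(2, -1) - 7 = -1*(-4)*49 - 7 = 4*49 - 7 = 196 - 7 = 189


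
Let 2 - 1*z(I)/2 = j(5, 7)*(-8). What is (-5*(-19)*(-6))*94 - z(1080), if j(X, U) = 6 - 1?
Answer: -53664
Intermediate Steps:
j(X, U) = 5
z(I) = 84 (z(I) = 4 - 10*(-8) = 4 - 2*(-40) = 4 + 80 = 84)
(-5*(-19)*(-6))*94 - z(1080) = (-5*(-19)*(-6))*94 - 1*84 = (95*(-6))*94 - 84 = -570*94 - 84 = -53580 - 84 = -53664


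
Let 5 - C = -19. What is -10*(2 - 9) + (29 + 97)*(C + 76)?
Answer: 12670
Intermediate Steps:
C = 24 (C = 5 - 1*(-19) = 5 + 19 = 24)
-10*(2 - 9) + (29 + 97)*(C + 76) = -10*(2 - 9) + (29 + 97)*(24 + 76) = -10*(-7) + 126*100 = 70 + 12600 = 12670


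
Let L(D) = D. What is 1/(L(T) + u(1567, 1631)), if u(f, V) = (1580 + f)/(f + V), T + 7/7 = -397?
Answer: -1066/423219 ≈ -0.0025188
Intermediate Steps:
T = -398 (T = -1 - 397 = -398)
u(f, V) = (1580 + f)/(V + f)
1/(L(T) + u(1567, 1631)) = 1/(-398 + (1580 + 1567)/(1631 + 1567)) = 1/(-398 + 3147/3198) = 1/(-398 + (1/3198)*3147) = 1/(-398 + 1049/1066) = 1/(-423219/1066) = -1066/423219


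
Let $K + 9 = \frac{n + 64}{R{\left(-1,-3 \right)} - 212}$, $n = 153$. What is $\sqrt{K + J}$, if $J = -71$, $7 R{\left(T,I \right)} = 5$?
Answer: $\frac{i \sqrt{177241881}}{1479} \approx 9.0015 i$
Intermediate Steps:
$R{\left(T,I \right)} = \frac{5}{7}$ ($R{\left(T,I \right)} = \frac{1}{7} \cdot 5 = \frac{5}{7}$)
$K = - \frac{14830}{1479}$ ($K = -9 + \frac{153 + 64}{\frac{5}{7} - 212} = -9 + \frac{217}{- \frac{1479}{7}} = -9 + 217 \left(- \frac{7}{1479}\right) = -9 - \frac{1519}{1479} = - \frac{14830}{1479} \approx -10.027$)
$\sqrt{K + J} = \sqrt{- \frac{14830}{1479} - 71} = \sqrt{- \frac{119839}{1479}} = \frac{i \sqrt{177241881}}{1479}$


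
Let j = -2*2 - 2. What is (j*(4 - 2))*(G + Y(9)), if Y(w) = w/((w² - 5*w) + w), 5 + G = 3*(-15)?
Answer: 2988/5 ≈ 597.60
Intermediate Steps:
G = -50 (G = -5 + 3*(-15) = -5 - 45 = -50)
j = -6 (j = -4 - 2 = -6)
Y(w) = w/(w² - 4*w)
(j*(4 - 2))*(G + Y(9)) = (-6*(4 - 2))*(-50 + 1/(-4 + 9)) = (-6*2)*(-50 + 1/5) = -12*(-50 + ⅕) = -12*(-249/5) = 2988/5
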